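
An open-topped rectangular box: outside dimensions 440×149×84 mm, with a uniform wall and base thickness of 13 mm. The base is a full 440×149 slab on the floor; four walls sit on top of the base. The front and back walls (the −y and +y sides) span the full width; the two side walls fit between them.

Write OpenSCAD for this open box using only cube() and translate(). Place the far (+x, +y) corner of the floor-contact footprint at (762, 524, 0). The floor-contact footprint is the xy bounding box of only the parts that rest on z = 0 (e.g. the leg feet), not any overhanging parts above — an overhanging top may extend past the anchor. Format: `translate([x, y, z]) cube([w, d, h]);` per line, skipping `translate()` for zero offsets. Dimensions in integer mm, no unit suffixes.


translate([322, 375, 0]) cube([440, 149, 13]);
translate([322, 375, 13]) cube([440, 13, 71]);
translate([322, 511, 13]) cube([440, 13, 71]);
translate([322, 388, 13]) cube([13, 123, 71]);
translate([749, 388, 13]) cube([13, 123, 71]);


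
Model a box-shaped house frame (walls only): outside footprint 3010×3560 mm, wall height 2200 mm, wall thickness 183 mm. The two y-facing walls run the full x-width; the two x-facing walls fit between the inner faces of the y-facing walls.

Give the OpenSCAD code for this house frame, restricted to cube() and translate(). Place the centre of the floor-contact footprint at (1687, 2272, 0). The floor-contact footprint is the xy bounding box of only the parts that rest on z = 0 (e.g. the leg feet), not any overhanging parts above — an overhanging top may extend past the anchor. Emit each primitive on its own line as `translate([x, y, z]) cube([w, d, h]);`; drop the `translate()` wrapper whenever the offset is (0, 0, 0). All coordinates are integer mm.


translate([182, 492, 0]) cube([3010, 183, 2200]);
translate([182, 3869, 0]) cube([3010, 183, 2200]);
translate([182, 675, 0]) cube([183, 3194, 2200]);
translate([3009, 675, 0]) cube([183, 3194, 2200]);


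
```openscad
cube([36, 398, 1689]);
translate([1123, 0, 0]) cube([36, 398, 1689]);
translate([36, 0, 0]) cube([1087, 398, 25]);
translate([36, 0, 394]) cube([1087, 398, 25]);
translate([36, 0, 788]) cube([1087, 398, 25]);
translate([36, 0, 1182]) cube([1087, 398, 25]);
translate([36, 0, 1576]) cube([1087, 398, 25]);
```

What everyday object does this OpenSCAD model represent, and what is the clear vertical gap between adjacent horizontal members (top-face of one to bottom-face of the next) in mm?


A bookshelf. The clear shelf gap is 369 mm.

Two tall side panels with 5 horizontal boards between them — a bookshelf. The first two shelf undersides are at z = 0 and z = 394; with shelf thickness 25, the clear gap is 394 − 0 − 25 = 369 mm.


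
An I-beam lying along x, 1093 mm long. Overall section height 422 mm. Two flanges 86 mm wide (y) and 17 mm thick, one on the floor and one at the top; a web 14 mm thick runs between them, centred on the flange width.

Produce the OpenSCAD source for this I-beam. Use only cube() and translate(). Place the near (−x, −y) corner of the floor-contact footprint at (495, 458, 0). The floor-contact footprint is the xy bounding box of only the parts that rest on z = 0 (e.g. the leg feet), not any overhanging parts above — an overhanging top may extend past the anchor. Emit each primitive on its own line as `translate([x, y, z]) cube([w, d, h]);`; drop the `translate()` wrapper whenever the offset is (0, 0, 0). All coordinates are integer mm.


translate([495, 458, 0]) cube([1093, 86, 17]);
translate([495, 494, 17]) cube([1093, 14, 388]);
translate([495, 458, 405]) cube([1093, 86, 17]);


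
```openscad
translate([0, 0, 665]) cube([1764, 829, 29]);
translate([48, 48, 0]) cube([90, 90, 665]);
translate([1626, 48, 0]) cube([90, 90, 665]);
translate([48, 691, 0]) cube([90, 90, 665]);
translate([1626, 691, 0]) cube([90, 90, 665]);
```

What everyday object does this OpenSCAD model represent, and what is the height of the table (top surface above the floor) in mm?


A table. The table height is 694 mm.

A 1764×829×29 slab sits at z = 665 on four 90 mm square posts — a table. The top surface is at 665 + 29 = 694 mm.


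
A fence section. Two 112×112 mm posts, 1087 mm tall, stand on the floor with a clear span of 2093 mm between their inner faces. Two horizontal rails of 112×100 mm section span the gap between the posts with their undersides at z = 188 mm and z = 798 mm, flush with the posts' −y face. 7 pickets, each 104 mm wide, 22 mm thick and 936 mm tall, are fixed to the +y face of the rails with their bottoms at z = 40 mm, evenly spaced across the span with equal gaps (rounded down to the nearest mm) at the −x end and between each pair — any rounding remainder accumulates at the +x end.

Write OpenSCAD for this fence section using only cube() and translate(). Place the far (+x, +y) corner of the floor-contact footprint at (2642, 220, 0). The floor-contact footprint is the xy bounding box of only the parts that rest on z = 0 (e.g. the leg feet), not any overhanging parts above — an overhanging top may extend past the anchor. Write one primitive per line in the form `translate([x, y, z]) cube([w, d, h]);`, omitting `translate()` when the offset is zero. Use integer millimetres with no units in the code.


translate([325, 108, 0]) cube([112, 112, 1087]);
translate([2530, 108, 0]) cube([112, 112, 1087]);
translate([437, 108, 188]) cube([2093, 112, 100]);
translate([437, 108, 798]) cube([2093, 112, 100]);
translate([607, 220, 40]) cube([104, 22, 936]);
translate([881, 220, 40]) cube([104, 22, 936]);
translate([1155, 220, 40]) cube([104, 22, 936]);
translate([1429, 220, 40]) cube([104, 22, 936]);
translate([1703, 220, 40]) cube([104, 22, 936]);
translate([1977, 220, 40]) cube([104, 22, 936]);
translate([2251, 220, 40]) cube([104, 22, 936]);


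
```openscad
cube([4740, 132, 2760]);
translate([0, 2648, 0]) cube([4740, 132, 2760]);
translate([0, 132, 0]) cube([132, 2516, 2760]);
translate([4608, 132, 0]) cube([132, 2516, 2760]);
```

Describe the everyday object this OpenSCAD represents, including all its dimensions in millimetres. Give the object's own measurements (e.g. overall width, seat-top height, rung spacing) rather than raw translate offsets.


The wall frame of a small rectangular building: four walls, each 2760 mm tall and 132 mm thick, enclosing a footprint 4740 mm (x) by 2780 mm (y) outside-to-outside, with no floor or roof. The front and back walls (the −y and +y sides) span the full width; the two side walls fit between them.


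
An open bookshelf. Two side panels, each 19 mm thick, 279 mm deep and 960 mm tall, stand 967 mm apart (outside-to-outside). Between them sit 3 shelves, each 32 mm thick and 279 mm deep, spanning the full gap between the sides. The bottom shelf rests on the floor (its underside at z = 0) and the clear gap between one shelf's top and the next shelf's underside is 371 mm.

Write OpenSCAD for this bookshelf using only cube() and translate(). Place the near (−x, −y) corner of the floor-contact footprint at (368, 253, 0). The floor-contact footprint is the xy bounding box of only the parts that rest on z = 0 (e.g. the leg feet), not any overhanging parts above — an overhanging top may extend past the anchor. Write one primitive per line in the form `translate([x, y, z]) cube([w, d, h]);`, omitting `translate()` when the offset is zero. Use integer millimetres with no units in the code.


translate([368, 253, 0]) cube([19, 279, 960]);
translate([1316, 253, 0]) cube([19, 279, 960]);
translate([387, 253, 0]) cube([929, 279, 32]);
translate([387, 253, 403]) cube([929, 279, 32]);
translate([387, 253, 806]) cube([929, 279, 32]);


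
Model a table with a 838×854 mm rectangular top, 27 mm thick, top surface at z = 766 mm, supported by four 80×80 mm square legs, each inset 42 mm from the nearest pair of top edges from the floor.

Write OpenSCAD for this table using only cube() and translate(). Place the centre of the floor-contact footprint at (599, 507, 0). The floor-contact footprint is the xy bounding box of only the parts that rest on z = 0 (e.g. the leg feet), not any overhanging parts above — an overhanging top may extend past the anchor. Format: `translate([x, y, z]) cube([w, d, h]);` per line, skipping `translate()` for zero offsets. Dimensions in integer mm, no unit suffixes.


translate([180, 80, 739]) cube([838, 854, 27]);
translate([222, 122, 0]) cube([80, 80, 739]);
translate([896, 122, 0]) cube([80, 80, 739]);
translate([222, 812, 0]) cube([80, 80, 739]);
translate([896, 812, 0]) cube([80, 80, 739]);


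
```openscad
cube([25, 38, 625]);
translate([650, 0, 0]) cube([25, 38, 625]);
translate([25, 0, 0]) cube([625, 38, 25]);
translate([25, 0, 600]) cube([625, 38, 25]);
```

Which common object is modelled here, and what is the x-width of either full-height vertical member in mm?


A picture frame. The border width is 25 mm.

Four thin pieces enclosing a rectangular opening — a picture frame. The two full-height stiles are 625 mm tall; the top rail sits at z = 600 and is 25 mm tall, so the border above the opening is 625 − 600 = 25 mm, matching the stile x-width.


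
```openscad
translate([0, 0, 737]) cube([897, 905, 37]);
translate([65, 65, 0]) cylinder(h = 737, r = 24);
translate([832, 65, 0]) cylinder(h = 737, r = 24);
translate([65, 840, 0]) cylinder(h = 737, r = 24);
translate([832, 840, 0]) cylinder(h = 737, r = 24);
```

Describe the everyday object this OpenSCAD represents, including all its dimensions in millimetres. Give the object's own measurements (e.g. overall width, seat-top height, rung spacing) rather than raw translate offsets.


A rectangular dining table. The top is 897×905×37 mm with its upper surface at z = 774 mm. It stands on four round legs of 48 mm diameter, each leg's bounding box inset 41 mm from the nearest pair of top edges, running from the floor to the underside of the top.


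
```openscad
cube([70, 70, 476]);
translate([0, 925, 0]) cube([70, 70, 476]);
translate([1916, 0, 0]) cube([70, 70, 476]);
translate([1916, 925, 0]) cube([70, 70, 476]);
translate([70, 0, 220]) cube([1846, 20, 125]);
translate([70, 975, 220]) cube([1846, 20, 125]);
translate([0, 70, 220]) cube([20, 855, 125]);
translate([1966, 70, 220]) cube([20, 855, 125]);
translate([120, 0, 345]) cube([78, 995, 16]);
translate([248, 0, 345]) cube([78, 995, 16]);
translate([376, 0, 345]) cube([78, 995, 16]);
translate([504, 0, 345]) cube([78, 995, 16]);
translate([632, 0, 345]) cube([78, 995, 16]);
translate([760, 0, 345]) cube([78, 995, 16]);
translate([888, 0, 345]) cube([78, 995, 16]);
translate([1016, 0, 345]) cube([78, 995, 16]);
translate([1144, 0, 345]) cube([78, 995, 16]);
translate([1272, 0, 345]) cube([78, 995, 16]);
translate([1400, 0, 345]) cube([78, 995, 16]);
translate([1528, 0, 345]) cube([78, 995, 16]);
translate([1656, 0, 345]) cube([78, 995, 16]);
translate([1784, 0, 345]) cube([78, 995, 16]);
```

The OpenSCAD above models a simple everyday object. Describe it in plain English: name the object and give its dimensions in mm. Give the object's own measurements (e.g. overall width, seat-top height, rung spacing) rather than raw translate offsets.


A bed frame 1986 mm long (x) by 995 mm wide (y). Four 70×70 mm corner posts, 476 mm tall, at the corners of the footprint. Four rails of 20 mm thickness and 125 mm height run between adjacent posts with their undersides at z = 220 mm, their outer faces flush with the outside of the frame (the two x-running rails run between the posts' inner faces; the two y-running rails run between the posts' inner faces). 14 slats, each 78 mm wide (x) and 16 mm thick, lie across the top of the two x-running rails, running the full 995 mm width of the frame in y; along x they sit between the end posts with a 50 mm gap after the −x posts and between neighbouring slats, leaving 54 mm before the +x posts.


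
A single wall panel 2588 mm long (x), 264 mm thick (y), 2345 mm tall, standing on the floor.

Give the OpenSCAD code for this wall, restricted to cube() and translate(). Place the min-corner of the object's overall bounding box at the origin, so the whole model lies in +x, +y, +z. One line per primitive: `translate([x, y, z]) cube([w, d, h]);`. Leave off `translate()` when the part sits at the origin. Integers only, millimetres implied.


cube([2588, 264, 2345]);


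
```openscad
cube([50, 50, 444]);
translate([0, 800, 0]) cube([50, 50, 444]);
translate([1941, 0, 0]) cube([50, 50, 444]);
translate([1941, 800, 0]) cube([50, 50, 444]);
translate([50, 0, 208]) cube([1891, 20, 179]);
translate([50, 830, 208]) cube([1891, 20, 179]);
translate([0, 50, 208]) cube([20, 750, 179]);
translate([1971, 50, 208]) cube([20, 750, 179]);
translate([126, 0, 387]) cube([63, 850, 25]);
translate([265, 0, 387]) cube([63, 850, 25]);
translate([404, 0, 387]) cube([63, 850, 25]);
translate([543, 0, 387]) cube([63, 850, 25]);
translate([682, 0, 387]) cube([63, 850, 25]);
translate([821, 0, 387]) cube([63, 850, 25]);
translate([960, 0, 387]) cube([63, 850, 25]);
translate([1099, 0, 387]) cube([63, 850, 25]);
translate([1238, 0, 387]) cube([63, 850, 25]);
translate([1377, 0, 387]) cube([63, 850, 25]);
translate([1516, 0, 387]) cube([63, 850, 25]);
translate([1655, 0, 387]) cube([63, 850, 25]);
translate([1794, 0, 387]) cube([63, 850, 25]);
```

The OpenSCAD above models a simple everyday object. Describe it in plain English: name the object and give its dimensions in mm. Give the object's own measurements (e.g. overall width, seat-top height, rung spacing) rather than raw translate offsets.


A bed frame 1991 mm long (x) by 850 mm wide (y). Four 50×50 mm corner posts, 444 mm tall, at the corners of the footprint. Four rails of 20 mm thickness and 179 mm height run between adjacent posts with their undersides at z = 208 mm, their outer faces flush with the outside of the frame (the two x-running rails run between the posts' inner faces; the two y-running rails run between the posts' inner faces). 13 slats, each 63 mm wide (x) and 25 mm thick, lie across the top of the two x-running rails, running the full 850 mm width of the frame in y; along x they sit between the end posts with a 76 mm gap after the −x posts and between neighbouring slats, leaving 84 mm before the +x posts.


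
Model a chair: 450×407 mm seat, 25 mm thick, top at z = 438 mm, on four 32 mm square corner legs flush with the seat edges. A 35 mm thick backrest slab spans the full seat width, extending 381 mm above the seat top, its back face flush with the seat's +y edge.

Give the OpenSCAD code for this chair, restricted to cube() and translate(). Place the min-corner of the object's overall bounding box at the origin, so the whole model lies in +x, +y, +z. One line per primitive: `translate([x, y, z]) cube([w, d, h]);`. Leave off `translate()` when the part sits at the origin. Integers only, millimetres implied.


// leg_h = 438 - 25 = 413
translate([0, 0, 413]) cube([450, 407, 25]);
cube([32, 32, 413]);
translate([418, 0, 0]) cube([32, 32, 413]);
translate([0, 375, 0]) cube([32, 32, 413]);
translate([418, 375, 0]) cube([32, 32, 413]);
translate([0, 372, 438]) cube([450, 35, 381]);


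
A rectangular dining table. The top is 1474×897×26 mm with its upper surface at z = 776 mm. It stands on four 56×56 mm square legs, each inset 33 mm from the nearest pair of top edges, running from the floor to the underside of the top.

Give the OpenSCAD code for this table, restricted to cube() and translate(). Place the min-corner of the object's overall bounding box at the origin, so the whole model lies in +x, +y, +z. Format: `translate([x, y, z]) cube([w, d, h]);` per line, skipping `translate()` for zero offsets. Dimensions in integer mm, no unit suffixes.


translate([0, 0, 750]) cube([1474, 897, 26]);
translate([33, 33, 0]) cube([56, 56, 750]);
translate([1385, 33, 0]) cube([56, 56, 750]);
translate([33, 808, 0]) cube([56, 56, 750]);
translate([1385, 808, 0]) cube([56, 56, 750]);


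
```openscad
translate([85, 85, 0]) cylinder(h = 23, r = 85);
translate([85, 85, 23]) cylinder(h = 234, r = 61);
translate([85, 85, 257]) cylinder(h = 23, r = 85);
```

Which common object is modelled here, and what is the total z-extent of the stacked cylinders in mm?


A spool. The overall height is 280 mm.

Three coaxial cylinders, large–small–large — a spool. Two 23 mm flanges and a 234 mm core give 23 + 234 + 23 = 280 mm.


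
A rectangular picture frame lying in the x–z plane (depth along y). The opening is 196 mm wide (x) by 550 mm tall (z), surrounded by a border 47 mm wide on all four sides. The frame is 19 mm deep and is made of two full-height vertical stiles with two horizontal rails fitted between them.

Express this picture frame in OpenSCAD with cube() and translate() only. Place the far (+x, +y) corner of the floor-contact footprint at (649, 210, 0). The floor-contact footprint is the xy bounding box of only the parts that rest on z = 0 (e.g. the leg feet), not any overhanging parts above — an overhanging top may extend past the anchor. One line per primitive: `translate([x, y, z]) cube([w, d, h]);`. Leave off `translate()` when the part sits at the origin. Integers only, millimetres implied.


translate([359, 191, 0]) cube([47, 19, 644]);
translate([602, 191, 0]) cube([47, 19, 644]);
translate([406, 191, 0]) cube([196, 19, 47]);
translate([406, 191, 597]) cube([196, 19, 47]);


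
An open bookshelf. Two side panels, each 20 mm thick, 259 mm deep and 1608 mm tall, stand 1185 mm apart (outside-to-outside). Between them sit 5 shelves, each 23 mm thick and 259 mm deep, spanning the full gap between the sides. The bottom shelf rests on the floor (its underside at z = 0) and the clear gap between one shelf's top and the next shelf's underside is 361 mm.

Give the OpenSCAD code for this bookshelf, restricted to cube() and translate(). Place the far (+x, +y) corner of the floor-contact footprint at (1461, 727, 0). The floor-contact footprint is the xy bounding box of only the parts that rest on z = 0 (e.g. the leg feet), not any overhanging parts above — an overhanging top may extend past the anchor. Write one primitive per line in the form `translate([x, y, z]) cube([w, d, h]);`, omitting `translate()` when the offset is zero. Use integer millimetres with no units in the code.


translate([276, 468, 0]) cube([20, 259, 1608]);
translate([1441, 468, 0]) cube([20, 259, 1608]);
translate([296, 468, 0]) cube([1145, 259, 23]);
translate([296, 468, 384]) cube([1145, 259, 23]);
translate([296, 468, 768]) cube([1145, 259, 23]);
translate([296, 468, 1152]) cube([1145, 259, 23]);
translate([296, 468, 1536]) cube([1145, 259, 23]);


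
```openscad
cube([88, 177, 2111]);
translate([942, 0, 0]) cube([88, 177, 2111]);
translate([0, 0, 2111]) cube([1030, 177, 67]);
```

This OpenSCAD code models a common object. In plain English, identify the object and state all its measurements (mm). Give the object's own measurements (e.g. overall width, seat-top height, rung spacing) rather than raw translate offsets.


A door frame. The clear opening is 854 mm wide and 2111 mm high. Two 88 mm wide jambs, 177 mm deep, stand either side of the opening from the floor to the top of the opening. A 67 mm thick head sits across the top of both jambs, spanning the full outside width of the frame.


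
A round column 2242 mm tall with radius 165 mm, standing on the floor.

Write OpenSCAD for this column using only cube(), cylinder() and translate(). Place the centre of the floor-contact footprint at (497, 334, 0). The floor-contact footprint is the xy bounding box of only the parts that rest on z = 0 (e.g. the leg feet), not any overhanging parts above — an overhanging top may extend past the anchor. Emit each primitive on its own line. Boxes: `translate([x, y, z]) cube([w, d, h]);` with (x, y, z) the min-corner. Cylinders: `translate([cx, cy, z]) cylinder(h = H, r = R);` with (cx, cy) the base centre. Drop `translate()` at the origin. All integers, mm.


translate([497, 334, 0]) cylinder(h = 2242, r = 165);


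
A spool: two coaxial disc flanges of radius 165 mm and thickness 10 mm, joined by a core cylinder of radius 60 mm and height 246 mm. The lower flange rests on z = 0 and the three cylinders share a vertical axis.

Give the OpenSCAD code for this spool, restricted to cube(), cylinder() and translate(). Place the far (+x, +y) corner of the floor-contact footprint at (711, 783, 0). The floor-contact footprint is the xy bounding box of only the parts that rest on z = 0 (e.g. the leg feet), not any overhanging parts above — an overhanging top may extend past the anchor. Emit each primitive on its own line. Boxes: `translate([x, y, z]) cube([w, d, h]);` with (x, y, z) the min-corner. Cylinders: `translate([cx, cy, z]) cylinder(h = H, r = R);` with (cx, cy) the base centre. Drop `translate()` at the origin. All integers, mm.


translate([546, 618, 0]) cylinder(h = 10, r = 165);
translate([546, 618, 10]) cylinder(h = 246, r = 60);
translate([546, 618, 256]) cylinder(h = 10, r = 165);


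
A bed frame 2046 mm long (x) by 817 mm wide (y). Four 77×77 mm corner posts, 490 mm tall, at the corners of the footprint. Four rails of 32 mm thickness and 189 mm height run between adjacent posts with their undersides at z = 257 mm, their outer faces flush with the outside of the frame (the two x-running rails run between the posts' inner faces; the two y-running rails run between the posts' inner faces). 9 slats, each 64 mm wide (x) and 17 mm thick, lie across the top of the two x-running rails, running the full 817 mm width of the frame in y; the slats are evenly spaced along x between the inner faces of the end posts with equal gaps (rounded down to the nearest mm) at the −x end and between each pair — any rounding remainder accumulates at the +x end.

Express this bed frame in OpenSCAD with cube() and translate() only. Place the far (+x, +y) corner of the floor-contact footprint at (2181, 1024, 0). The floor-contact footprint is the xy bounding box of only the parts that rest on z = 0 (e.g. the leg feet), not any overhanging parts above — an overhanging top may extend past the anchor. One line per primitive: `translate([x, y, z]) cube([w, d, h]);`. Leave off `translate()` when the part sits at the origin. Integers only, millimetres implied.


translate([135, 207, 0]) cube([77, 77, 490]);
translate([135, 947, 0]) cube([77, 77, 490]);
translate([2104, 207, 0]) cube([77, 77, 490]);
translate([2104, 947, 0]) cube([77, 77, 490]);
translate([212, 207, 257]) cube([1892, 32, 189]);
translate([212, 992, 257]) cube([1892, 32, 189]);
translate([135, 284, 257]) cube([32, 663, 189]);
translate([2149, 284, 257]) cube([32, 663, 189]);
translate([343, 207, 446]) cube([64, 817, 17]);
translate([538, 207, 446]) cube([64, 817, 17]);
translate([733, 207, 446]) cube([64, 817, 17]);
translate([928, 207, 446]) cube([64, 817, 17]);
translate([1123, 207, 446]) cube([64, 817, 17]);
translate([1318, 207, 446]) cube([64, 817, 17]);
translate([1513, 207, 446]) cube([64, 817, 17]);
translate([1708, 207, 446]) cube([64, 817, 17]);
translate([1903, 207, 446]) cube([64, 817, 17]);


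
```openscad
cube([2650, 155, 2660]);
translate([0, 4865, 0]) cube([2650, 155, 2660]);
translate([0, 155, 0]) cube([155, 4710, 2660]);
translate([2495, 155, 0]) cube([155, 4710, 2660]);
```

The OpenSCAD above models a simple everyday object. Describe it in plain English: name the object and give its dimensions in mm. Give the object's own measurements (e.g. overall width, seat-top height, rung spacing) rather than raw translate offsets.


The wall frame of a small rectangular building: four walls, each 2660 mm tall and 155 mm thick, enclosing a footprint 2650 mm (x) by 5020 mm (y) outside-to-outside, with no floor or roof. The front and back walls (the −y and +y sides) span the full width; the two side walls fit between them.


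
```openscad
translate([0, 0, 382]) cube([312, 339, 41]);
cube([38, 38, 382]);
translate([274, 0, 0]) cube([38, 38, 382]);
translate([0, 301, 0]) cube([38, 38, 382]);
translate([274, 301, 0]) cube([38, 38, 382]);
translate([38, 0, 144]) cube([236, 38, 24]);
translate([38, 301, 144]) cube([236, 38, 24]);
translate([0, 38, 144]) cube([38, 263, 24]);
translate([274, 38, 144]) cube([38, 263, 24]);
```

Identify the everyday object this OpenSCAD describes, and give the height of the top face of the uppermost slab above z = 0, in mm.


A stool. The seat height is 423 mm.

A 312×339×41 slab at z = 382 on four corner posts — a stool. The seat top is 382 + 41 = 423 mm.


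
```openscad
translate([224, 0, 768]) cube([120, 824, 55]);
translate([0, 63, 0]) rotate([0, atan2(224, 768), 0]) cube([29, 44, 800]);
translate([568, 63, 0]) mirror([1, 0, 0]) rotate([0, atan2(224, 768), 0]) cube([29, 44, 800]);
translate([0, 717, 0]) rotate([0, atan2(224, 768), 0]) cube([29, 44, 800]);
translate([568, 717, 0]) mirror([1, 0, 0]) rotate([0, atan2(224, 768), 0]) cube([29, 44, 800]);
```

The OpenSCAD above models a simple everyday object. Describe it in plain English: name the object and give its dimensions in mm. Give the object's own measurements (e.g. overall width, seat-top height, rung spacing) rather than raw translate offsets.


A sawhorse. A 120×824×55 mm beam (x, y, z) sits on two A-frame leg pairs. Each pair is two raked legs of 29×44 mm section (44 mm along y) splaying symmetrically in x. Each leg rises 768 mm vertically over 224 mm of horizontal reach and is 800 mm long along its own axis. Every leg's outer bottom edge rests on the floor and its outer top edge meets a bottom edge of the beam — the left legs (tilting toward +x) meet the beam's −x bottom edge, the right legs (their mirror images, tilting toward −x) meet its +x bottom edge — so the leg tops tuck under the beam, the beam's underside is 768 mm above the floor, and the feet are 568 mm apart outside-to-outside with the beam centred between them. The two leg pairs are set in 63 mm from either end of the beam.


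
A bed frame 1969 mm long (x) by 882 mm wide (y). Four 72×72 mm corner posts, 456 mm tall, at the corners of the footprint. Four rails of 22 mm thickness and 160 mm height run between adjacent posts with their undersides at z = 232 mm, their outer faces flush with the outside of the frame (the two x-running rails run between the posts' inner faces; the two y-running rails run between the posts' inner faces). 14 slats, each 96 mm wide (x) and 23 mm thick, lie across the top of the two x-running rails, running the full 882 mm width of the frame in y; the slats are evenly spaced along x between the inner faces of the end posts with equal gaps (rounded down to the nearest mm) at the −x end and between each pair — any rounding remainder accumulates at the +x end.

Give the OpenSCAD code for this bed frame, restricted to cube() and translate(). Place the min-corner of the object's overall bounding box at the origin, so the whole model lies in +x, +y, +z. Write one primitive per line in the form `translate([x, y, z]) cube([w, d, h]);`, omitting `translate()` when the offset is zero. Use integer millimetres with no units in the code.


cube([72, 72, 456]);
translate([0, 810, 0]) cube([72, 72, 456]);
translate([1897, 0, 0]) cube([72, 72, 456]);
translate([1897, 810, 0]) cube([72, 72, 456]);
translate([72, 0, 232]) cube([1825, 22, 160]);
translate([72, 860, 232]) cube([1825, 22, 160]);
translate([0, 72, 232]) cube([22, 738, 160]);
translate([1947, 72, 232]) cube([22, 738, 160]);
translate([104, 0, 392]) cube([96, 882, 23]);
translate([232, 0, 392]) cube([96, 882, 23]);
translate([360, 0, 392]) cube([96, 882, 23]);
translate([488, 0, 392]) cube([96, 882, 23]);
translate([616, 0, 392]) cube([96, 882, 23]);
translate([744, 0, 392]) cube([96, 882, 23]);
translate([872, 0, 392]) cube([96, 882, 23]);
translate([1000, 0, 392]) cube([96, 882, 23]);
translate([1128, 0, 392]) cube([96, 882, 23]);
translate([1256, 0, 392]) cube([96, 882, 23]);
translate([1384, 0, 392]) cube([96, 882, 23]);
translate([1512, 0, 392]) cube([96, 882, 23]);
translate([1640, 0, 392]) cube([96, 882, 23]);
translate([1768, 0, 392]) cube([96, 882, 23]);


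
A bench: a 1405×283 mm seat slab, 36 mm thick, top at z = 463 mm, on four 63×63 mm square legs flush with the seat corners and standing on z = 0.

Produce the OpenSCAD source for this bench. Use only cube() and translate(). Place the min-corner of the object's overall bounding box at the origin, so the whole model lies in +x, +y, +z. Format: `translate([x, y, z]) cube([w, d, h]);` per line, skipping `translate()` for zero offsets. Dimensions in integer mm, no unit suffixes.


// leg_h = 463 − 36 = 427
translate([0, 0, 427]) cube([1405, 283, 36]);
cube([63, 63, 427]);
translate([0, 220, 0]) cube([63, 63, 427]);
translate([1342, 0, 0]) cube([63, 63, 427]);
translate([1342, 220, 0]) cube([63, 63, 427]);


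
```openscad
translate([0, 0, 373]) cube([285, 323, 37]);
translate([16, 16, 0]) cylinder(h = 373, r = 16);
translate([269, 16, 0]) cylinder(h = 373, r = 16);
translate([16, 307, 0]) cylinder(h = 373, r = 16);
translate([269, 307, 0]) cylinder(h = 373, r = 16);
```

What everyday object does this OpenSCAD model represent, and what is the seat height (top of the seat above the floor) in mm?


A stool. The seat height is 410 mm.

A 285×323×37 slab at z = 373 on four corner cylinders — a stool. The seat top is 373 + 37 = 410 mm.


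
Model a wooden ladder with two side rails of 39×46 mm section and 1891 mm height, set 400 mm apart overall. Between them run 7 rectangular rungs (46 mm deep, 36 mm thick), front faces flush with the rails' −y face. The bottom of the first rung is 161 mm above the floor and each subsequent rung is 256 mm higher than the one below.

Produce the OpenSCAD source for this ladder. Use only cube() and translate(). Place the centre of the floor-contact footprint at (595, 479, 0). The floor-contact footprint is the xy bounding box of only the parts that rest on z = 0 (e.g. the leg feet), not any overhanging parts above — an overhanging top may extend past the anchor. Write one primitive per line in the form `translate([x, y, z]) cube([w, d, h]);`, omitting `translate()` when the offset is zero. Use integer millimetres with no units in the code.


translate([395, 456, 0]) cube([39, 46, 1891]);
translate([756, 456, 0]) cube([39, 46, 1891]);
translate([434, 456, 161]) cube([322, 46, 36]);
translate([434, 456, 417]) cube([322, 46, 36]);
translate([434, 456, 673]) cube([322, 46, 36]);
translate([434, 456, 929]) cube([322, 46, 36]);
translate([434, 456, 1185]) cube([322, 46, 36]);
translate([434, 456, 1441]) cube([322, 46, 36]);
translate([434, 456, 1697]) cube([322, 46, 36]);


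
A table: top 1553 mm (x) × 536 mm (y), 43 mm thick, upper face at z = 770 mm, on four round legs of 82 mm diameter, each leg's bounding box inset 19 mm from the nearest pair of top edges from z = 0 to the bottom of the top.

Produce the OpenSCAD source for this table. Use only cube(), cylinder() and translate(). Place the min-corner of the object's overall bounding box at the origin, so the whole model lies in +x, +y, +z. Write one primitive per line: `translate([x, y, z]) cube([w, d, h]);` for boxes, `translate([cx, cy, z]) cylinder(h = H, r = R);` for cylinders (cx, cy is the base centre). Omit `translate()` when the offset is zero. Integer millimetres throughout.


translate([0, 0, 727]) cube([1553, 536, 43]);
translate([60, 60, 0]) cylinder(h = 727, r = 41);
translate([1493, 60, 0]) cylinder(h = 727, r = 41);
translate([60, 476, 0]) cylinder(h = 727, r = 41);
translate([1493, 476, 0]) cylinder(h = 727, r = 41);


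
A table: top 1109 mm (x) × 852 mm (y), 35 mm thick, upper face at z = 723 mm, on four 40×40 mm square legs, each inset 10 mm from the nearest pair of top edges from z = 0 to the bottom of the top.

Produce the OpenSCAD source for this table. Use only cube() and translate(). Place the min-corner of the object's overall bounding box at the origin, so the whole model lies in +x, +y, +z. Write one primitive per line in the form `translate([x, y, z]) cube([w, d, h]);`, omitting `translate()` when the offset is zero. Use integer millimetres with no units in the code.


translate([0, 0, 688]) cube([1109, 852, 35]);
translate([10, 10, 0]) cube([40, 40, 688]);
translate([1059, 10, 0]) cube([40, 40, 688]);
translate([10, 802, 0]) cube([40, 40, 688]);
translate([1059, 802, 0]) cube([40, 40, 688]);


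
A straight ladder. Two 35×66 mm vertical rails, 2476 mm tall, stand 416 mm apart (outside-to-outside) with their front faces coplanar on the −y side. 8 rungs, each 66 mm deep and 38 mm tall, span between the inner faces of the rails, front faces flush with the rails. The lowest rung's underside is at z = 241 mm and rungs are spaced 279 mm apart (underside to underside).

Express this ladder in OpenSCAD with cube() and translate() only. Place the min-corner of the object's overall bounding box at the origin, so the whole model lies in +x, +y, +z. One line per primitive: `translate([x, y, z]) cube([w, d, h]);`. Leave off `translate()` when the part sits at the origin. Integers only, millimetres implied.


cube([35, 66, 2476]);
translate([381, 0, 0]) cube([35, 66, 2476]);
translate([35, 0, 241]) cube([346, 66, 38]);
translate([35, 0, 520]) cube([346, 66, 38]);
translate([35, 0, 799]) cube([346, 66, 38]);
translate([35, 0, 1078]) cube([346, 66, 38]);
translate([35, 0, 1357]) cube([346, 66, 38]);
translate([35, 0, 1636]) cube([346, 66, 38]);
translate([35, 0, 1915]) cube([346, 66, 38]);
translate([35, 0, 2194]) cube([346, 66, 38]);


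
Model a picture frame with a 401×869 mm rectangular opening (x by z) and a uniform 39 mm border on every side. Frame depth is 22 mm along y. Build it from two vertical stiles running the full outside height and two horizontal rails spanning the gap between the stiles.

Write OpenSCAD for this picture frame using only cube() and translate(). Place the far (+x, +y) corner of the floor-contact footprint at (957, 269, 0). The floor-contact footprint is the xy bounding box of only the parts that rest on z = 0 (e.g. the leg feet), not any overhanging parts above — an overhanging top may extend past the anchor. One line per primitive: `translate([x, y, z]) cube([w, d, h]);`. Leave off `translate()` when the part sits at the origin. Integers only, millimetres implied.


translate([478, 247, 0]) cube([39, 22, 947]);
translate([918, 247, 0]) cube([39, 22, 947]);
translate([517, 247, 0]) cube([401, 22, 39]);
translate([517, 247, 908]) cube([401, 22, 39]);


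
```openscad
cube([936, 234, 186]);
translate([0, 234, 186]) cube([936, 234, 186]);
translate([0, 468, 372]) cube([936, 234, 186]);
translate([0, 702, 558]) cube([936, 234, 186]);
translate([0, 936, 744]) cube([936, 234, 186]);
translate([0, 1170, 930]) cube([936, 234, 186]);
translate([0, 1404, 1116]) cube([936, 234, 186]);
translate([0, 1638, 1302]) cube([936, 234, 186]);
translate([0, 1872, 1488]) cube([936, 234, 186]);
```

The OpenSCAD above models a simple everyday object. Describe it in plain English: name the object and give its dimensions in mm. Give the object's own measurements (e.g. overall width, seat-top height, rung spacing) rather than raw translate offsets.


A straight staircase of 9 solid steps. Each step is 936 mm wide (x), 234 mm deep (y, the going) and 186 mm tall (the rise). The first step rests on the floor; each subsequent step sits one going further in +y and one rise higher in +z, directly behind and above the previous step with no overlap.


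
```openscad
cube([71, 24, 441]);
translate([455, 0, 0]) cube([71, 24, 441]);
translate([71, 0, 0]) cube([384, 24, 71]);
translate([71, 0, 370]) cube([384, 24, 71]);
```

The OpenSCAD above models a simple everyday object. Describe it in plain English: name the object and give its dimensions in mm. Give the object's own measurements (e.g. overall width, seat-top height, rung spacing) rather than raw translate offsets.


A rectangular picture frame lying in the x–z plane (depth along y). The opening is 384 mm wide (x) by 299 mm tall (z), surrounded by a border 71 mm wide on all four sides. The frame is 24 mm deep and is made of two full-height vertical stiles with two horizontal rails fitted between them.


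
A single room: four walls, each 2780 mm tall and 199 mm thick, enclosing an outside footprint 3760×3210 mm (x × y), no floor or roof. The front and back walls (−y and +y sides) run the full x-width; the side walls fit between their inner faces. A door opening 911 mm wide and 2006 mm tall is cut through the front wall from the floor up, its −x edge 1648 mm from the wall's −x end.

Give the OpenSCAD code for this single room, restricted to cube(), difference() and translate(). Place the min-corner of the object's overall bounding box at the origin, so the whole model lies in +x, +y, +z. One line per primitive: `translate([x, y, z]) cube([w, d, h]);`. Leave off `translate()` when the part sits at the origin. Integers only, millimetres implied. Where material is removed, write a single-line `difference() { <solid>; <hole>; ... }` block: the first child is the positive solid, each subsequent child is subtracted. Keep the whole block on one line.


difference() { cube([3760, 199, 2780]); translate([1648, 0, 0]) cube([911, 199, 2006]); }
translate([0, 3011, 0]) cube([3760, 199, 2780]);
translate([0, 199, 0]) cube([199, 2812, 2780]);
translate([3561, 199, 0]) cube([199, 2812, 2780]);


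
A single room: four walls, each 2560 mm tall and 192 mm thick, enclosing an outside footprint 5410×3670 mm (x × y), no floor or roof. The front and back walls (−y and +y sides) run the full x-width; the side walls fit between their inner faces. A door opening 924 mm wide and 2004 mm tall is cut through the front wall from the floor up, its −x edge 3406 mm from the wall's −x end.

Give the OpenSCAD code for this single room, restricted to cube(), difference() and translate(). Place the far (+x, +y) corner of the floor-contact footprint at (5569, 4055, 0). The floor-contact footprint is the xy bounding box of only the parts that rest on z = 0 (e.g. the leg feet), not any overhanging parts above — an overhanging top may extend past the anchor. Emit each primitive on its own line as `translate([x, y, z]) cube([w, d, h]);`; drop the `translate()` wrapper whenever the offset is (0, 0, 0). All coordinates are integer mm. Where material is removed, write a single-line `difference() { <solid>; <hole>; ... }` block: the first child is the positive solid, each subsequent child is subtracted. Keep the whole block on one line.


difference() { translate([159, 385, 0]) cube([5410, 192, 2560]); translate([3565, 385, 0]) cube([924, 192, 2004]); }
translate([159, 3863, 0]) cube([5410, 192, 2560]);
translate([159, 577, 0]) cube([192, 3286, 2560]);
translate([5377, 577, 0]) cube([192, 3286, 2560]);


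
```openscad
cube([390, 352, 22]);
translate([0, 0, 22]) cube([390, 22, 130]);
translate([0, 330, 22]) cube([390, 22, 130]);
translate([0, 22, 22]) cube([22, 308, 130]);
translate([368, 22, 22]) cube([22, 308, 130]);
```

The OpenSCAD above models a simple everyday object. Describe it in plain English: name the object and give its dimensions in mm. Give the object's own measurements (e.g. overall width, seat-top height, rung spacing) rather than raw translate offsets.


An open-topped rectangular box: outside dimensions 390×352×152 mm, with a uniform wall and base thickness of 22 mm. The base is a full 390×352 slab on the floor; four walls sit on top of the base. The front and back walls (the −y and +y sides) span the full width; the two side walls fit between them.


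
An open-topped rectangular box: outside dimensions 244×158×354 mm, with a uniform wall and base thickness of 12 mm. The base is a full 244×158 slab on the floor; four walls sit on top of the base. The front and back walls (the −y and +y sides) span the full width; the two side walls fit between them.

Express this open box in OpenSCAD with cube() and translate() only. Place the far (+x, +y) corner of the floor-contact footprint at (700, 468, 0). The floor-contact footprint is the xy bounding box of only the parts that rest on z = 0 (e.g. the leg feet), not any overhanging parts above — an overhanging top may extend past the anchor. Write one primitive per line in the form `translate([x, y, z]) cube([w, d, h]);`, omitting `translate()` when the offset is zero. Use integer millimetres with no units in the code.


translate([456, 310, 0]) cube([244, 158, 12]);
translate([456, 310, 12]) cube([244, 12, 342]);
translate([456, 456, 12]) cube([244, 12, 342]);
translate([456, 322, 12]) cube([12, 134, 342]);
translate([688, 322, 12]) cube([12, 134, 342]);
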